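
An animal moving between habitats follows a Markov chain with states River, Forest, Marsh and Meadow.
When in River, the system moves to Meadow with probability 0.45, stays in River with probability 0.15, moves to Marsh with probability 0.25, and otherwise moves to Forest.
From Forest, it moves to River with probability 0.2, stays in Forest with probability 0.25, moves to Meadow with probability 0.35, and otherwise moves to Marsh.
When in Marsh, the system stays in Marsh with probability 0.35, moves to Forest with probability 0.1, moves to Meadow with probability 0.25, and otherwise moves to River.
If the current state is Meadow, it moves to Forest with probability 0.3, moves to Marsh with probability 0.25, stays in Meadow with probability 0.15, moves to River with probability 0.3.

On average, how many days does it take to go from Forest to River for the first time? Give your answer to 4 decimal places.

3.9652

Let t(s) be the expected number of days to first reach River from state s, with t(River) = 0. Conditioning on the first day:
t(Forest) = 1 + 0.25·t(Forest) + 0.2·t(Marsh) + 0.35·t(Meadow)
t(Marsh) = 1 + 0.1·t(Forest) + 0.35·t(Marsh) + 0.25·t(Meadow)
t(Meadow) = 1 + 0.3·t(Forest) + 0.25·t(Marsh) + 0.15·t(Meadow)
Solving: t(Forest) = 3.9652, t(Marsh) = 3.5397, t(Meadow) = 3.6170.
Expected days from Forest to River: 3.9652.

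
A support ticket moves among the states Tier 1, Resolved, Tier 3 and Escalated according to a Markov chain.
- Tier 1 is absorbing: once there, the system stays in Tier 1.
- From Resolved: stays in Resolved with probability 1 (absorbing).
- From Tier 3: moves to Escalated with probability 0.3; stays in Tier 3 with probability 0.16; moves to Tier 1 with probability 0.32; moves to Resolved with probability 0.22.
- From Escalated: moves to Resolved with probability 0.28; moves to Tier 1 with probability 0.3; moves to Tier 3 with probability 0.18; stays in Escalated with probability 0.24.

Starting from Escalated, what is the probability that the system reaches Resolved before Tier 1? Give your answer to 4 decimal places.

Let h(s) be the probability of absorption at Resolved starting from transient state s. Then h(Resolved) = 1 and h(Tier 1) = 0. By first-step analysis:
h(Tier 3) = 0.32·0 + 0.22·1 + 0.16·h(Tier 3) + 0.3·h(Escalated)
h(Escalated) = 0.3·0 + 0.28·1 + 0.18·h(Tier 3) + 0.24·h(Escalated)
Solving: h(Tier 3) = 0.4298, h(Escalated) = 0.4702.
Starting from Escalated, the probability is 0.4702.

0.4702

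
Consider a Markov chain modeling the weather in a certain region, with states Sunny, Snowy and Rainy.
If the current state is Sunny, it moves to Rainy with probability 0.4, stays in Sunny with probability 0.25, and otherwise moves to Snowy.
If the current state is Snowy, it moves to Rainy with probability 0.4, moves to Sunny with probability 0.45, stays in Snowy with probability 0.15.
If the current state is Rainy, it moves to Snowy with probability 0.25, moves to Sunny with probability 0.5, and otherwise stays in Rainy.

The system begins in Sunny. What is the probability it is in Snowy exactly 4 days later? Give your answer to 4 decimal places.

Propagate the distribution vector 4 days from Sunny.
After 0 days: (1.0000, 0.0000, 0.0000)
After 1 day: (0.2500, 0.3500, 0.4000)
After 2 days: (0.4200, 0.2400, 0.3400)
After 3 days: (0.3830, 0.2680, 0.3490)
After 4 days: (0.3909, 0.2615, 0.3477)
P(in Snowy after 4 days) = 0.2615

0.2615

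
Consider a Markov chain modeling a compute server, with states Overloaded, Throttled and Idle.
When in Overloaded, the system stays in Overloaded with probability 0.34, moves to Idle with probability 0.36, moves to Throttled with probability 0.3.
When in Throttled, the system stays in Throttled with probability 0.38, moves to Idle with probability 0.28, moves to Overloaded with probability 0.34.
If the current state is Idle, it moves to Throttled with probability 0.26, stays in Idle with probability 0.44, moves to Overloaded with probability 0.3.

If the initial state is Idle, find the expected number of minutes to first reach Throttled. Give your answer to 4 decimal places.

Let t(s) be the expected number of minutes to first reach Throttled from state s, with t(Throttled) = 0. Conditioning on the first minute:
t(Overloaded) = 1 + 0.34·t(Overloaded) + 0.36·t(Idle)
t(Idle) = 1 + 0.3·t(Overloaded) + 0.44·t(Idle)
Solving: t(Overloaded) = 3.5168, t(Idle) = 3.6697.
Expected minutes from Idle to Throttled: 3.6697.

3.6697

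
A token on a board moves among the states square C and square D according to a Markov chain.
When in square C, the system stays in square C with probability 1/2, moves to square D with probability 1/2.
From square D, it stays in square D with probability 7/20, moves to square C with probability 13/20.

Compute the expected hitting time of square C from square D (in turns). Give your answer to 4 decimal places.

1.5385

Let t(s) be the expected number of turns to first reach square C from state s, with t(square C) = 0. Conditioning on the first turn:
t(square D) = 1 + 0.35·t(square D)
Solving: t(square D) = 1.5385.
Expected turns from square D to square C: 1.5385.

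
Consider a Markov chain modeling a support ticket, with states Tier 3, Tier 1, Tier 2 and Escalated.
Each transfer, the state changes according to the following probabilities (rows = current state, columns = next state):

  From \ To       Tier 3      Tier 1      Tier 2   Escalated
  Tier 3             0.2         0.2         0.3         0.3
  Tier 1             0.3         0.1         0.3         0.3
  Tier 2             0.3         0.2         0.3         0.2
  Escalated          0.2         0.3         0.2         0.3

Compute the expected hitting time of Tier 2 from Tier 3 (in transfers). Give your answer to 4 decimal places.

Let t(s) be the expected number of transfers to first reach Tier 2 from state s, with t(Tier 2) = 0. Conditioning on the first transfer:
t(Tier 3) = 1 + 0.2·t(Tier 3) + 0.2·t(Tier 1) + 0.3·t(Escalated)
t(Tier 1) = 1 + 0.3·t(Tier 3) + 0.1·t(Tier 1) + 0.3·t(Escalated)
t(Escalated) = 1 + 0.2·t(Tier 3) + 0.3·t(Tier 1) + 0.3·t(Escalated)
Solving: t(Tier 3) = 3.7037, t(Tier 1) = 3.7037, t(Escalated) = 4.0741.
Expected transfers from Tier 3 to Tier 2: 3.7037.

3.7037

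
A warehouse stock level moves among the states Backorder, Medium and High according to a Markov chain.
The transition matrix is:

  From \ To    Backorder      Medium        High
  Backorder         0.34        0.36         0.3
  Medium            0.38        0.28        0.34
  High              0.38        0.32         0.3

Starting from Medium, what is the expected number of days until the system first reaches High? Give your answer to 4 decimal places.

Let t(s) be the expected number of days to first reach High from state s, with t(High) = 0. Conditioning on the first day:
t(Backorder) = 1 + 0.34·t(Backorder) + 0.36·t(Medium)
t(Medium) = 1 + 0.38·t(Backorder) + 0.28·t(Medium)
Solving: t(Backorder) = 3.1915, t(Medium) = 3.0733.
Expected days from Medium to High: 3.0733.

3.0733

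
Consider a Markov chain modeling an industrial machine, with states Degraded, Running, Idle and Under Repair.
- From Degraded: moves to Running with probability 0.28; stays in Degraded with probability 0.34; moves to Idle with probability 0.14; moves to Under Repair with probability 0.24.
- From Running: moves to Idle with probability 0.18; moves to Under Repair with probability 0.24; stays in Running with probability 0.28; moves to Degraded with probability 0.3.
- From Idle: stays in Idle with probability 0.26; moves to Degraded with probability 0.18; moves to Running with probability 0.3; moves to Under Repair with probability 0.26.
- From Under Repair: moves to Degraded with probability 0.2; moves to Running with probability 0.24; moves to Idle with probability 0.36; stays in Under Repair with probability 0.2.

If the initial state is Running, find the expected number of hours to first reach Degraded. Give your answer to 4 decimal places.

4.0412

Let t(s) be the expected number of hours to first reach Degraded from state s, with t(Degraded) = 0. Conditioning on the first hour:
t(Running) = 1 + 0.28·t(Running) + 0.18·t(Idle) + 0.24·t(Under Repair)
t(Idle) = 1 + 0.3·t(Running) + 0.26·t(Idle) + 0.26·t(Under Repair)
t(Under Repair) = 1 + 0.24·t(Running) + 0.36·t(Idle) + 0.2·t(Under Repair)
Solving: t(Running) = 4.0412, t(Idle) = 4.5788, t(Under Repair) = 4.5228.
Expected hours from Running to Degraded: 4.0412.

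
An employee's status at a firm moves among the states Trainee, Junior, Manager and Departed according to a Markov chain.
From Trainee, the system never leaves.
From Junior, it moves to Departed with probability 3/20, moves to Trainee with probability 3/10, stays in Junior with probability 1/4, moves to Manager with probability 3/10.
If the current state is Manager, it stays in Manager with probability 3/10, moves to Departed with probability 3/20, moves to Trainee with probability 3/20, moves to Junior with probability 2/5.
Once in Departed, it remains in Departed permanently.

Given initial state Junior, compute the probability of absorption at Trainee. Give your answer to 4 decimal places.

Let h(s) be the probability of absorption at Trainee starting from transient state s. Then h(Trainee) = 1 and h(Departed) = 0. By first-step analysis:
h(Junior) = 0.3·1 + 0.25·h(Junior) + 0.3·h(Manager) + 0.15·0
h(Manager) = 0.15·1 + 0.4·h(Junior) + 0.3·h(Manager) + 0.15·0
Solving: h(Junior) = 0.6296, h(Manager) = 0.5741.
Starting from Junior, the probability is 0.6296.

0.6296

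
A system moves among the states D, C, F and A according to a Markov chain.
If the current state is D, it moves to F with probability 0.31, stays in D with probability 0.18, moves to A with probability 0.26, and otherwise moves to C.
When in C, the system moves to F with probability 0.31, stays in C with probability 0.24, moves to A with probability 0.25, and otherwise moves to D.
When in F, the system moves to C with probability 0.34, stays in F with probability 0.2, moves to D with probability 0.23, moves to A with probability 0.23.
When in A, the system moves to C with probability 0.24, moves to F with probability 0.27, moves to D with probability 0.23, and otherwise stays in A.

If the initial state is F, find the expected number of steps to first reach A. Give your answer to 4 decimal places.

Let t(s) be the expected number of steps to first reach A from state s, with t(A) = 0. Conditioning on the first step:
t(D) = 1 + 0.18·t(D) + 0.25·t(C) + 0.31·t(F)
t(C) = 1 + 0.2·t(D) + 0.24·t(C) + 0.31·t(F)
t(F) = 1 + 0.23·t(D) + 0.34·t(C) + 0.2·t(F)
Solving: t(D) = 4.0177, t(C) = 4.0575, t(F) = 4.1295.
Expected steps from F to A: 4.1295.

4.1295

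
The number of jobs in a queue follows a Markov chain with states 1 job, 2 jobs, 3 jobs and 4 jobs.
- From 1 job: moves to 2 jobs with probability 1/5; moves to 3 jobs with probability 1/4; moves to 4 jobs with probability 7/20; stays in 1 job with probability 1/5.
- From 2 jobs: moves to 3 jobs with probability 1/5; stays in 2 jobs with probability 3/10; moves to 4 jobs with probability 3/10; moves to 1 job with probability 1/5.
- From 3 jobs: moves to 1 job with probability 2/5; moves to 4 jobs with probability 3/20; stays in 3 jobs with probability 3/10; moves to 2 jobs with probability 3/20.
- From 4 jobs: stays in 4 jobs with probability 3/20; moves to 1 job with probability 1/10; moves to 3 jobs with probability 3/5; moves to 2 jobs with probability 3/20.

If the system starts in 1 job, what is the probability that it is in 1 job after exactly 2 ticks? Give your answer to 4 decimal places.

0.2150

Propagate the distribution vector 2 ticks from 1 job.
After 0 ticks: (1.0000, 0.0000, 0.0000, 0.0000)
After 1 tick: (0.2000, 0.2000, 0.2500, 0.3500)
After 2 ticks: (0.2150, 0.1900, 0.3750, 0.2200)
P(in 1 job after 2 ticks) = 0.2150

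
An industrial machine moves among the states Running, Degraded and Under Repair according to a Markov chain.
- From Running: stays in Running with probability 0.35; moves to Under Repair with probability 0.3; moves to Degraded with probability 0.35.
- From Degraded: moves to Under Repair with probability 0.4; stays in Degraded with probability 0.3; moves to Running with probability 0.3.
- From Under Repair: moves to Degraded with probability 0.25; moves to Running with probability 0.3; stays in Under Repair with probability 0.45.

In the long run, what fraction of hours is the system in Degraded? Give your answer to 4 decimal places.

0.2964

Let the stationary distribution be π with π = πP and π_1 + π_2 + π_3 = 1.
π_1 = 0.35·π_1 + 0.3·π_2 + 0.3·π_3
π_2 = 0.35·π_1 + 0.3·π_2 + 0.25·π_3
Solving with the normalization constraint gives π = (0.3158, 0.2964, 0.3878).
So the stationary probability of Degraded is 0.2964.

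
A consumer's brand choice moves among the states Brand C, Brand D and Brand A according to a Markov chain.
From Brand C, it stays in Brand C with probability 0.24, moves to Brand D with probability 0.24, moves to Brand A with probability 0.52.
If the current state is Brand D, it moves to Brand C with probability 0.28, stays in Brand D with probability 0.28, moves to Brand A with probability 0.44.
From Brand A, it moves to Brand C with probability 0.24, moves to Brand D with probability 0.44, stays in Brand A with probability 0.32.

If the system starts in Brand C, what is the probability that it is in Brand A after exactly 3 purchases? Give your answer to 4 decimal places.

0.4124

Propagate the distribution vector 3 purchases from Brand C.
After 0 purchases: (1.0000, 0.0000, 0.0000)
After 1 purchase: (0.2400, 0.2400, 0.5200)
After 2 purchases: (0.2496, 0.3536, 0.3968)
After 3 purchases: (0.2541, 0.3335, 0.4124)
P(in Brand A after 3 purchases) = 0.4124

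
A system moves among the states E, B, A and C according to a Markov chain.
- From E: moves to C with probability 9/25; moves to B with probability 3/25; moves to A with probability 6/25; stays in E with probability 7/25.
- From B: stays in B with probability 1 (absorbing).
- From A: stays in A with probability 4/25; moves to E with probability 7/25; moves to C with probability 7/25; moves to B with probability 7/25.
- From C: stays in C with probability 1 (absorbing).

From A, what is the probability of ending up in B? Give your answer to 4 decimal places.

Let h(s) be the probability of absorption at B starting from transient state s. Then h(B) = 1 and h(C) = 0. By first-step analysis:
h(E) = 0.28·h(E) + 0.12·1 + 0.24·h(A) + 0.36·0
h(A) = 0.28·h(E) + 0.28·1 + 0.16·h(A) + 0.28·0
Solving: h(E) = 0.3125, h(A) = 0.4375.
Starting from A, the probability is 0.4375.

0.4375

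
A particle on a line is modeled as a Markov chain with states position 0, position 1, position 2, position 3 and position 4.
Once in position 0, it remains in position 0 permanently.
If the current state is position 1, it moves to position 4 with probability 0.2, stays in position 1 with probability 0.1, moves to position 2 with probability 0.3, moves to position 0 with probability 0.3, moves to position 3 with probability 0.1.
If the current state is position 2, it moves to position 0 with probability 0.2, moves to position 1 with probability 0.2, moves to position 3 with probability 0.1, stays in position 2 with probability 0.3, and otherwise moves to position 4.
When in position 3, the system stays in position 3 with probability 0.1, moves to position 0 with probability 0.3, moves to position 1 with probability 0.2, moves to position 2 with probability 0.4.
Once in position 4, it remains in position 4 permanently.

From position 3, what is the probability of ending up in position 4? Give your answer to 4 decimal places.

Let h(s) be the probability of absorption at position 4 starting from transient state s. Then h(position 4) = 1 and h(position 0) = 0. By first-step analysis:
h(position 1) = 0.3·0 + 0.1·h(position 1) + 0.3·h(position 2) + 0.1·h(position 3) + 0.2·1
h(position 2) = 0.2·0 + 0.2·h(position 1) + 0.3·h(position 2) + 0.1·h(position 3) + 0.2·1
h(position 3) = 0.3·0 + 0.2·h(position 1) + 0.4·h(position 2) + 0.1·h(position 3)
Solving: h(position 1) = 0.4009, h(position 2) = 0.4410, h(position 3) = 0.2851.
Starting from position 3, the probability is 0.2851.

0.2851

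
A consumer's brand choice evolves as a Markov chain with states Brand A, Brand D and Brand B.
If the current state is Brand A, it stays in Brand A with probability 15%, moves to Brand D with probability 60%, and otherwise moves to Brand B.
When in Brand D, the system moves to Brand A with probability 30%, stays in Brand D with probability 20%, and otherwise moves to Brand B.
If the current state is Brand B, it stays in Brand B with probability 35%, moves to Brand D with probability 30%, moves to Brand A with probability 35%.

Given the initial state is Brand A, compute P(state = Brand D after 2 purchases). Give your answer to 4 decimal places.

0.2850

Sum over the intermediate state after 1 purchase:
P = P(Brand A→Brand A)·P(Brand A→Brand D) + P(Brand A→Brand D)·P(Brand D→Brand D) + P(Brand A→Brand B)·P(Brand B→Brand D)
  = 0.15×0.6 + 0.6×0.2 + 0.25×0.3
  = 0.0900 + 0.1200 + 0.0750 = 0.2850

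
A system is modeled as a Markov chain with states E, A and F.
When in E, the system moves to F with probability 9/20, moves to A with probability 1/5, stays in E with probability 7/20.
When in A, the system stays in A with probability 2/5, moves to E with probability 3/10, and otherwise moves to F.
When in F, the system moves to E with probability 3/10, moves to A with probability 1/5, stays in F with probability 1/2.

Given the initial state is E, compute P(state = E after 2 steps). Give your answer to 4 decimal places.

Sum over the intermediate state after 1 step:
P = P(E→E)·P(E→E) + P(E→A)·P(A→E) + P(E→F)·P(F→E)
  = 0.35×0.35 + 0.2×0.3 + 0.45×0.3
  = 0.1225 + 0.0600 + 0.1350 = 0.3175

0.3175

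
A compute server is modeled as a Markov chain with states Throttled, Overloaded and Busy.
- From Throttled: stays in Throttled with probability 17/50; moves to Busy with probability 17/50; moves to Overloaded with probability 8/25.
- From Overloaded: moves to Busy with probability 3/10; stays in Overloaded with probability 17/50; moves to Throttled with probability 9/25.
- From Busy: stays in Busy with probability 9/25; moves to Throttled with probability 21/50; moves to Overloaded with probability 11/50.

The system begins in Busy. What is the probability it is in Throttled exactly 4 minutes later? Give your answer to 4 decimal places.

0.3727

Propagate the distribution vector 4 minutes from Busy.
After 0 minutes: (0.0000, 0.0000, 1.0000)
After 1 minute: (0.4200, 0.2200, 0.3600)
After 2 minutes: (0.3732, 0.2884, 0.3384)
After 3 minutes: (0.3728, 0.2919, 0.3352)
After 4 minutes: (0.3727, 0.2923, 0.3350)
P(in Throttled after 4 minutes) = 0.3727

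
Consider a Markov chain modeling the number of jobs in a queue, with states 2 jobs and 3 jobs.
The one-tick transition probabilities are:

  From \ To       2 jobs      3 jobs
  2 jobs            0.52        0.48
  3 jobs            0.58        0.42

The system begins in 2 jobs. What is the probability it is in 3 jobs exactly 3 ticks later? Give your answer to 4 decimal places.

0.4529

Propagate the distribution vector 3 ticks from 2 jobs.
After 0 ticks: (1.0000, 0.0000)
After 1 tick: (0.5200, 0.4800)
After 2 ticks: (0.5488, 0.4512)
After 3 ticks: (0.5471, 0.4529)
P(in 3 jobs after 3 ticks) = 0.4529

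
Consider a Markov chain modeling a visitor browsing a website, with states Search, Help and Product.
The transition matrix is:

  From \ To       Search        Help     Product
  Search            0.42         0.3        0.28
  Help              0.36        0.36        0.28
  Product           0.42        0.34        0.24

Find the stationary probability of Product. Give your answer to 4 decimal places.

0.2692

Let the stationary distribution be π with π = πP and π_1 + π_2 + π_3 = 1.
π_1 = 0.42·π_1 + 0.36·π_2 + 0.42·π_3
π_2 = 0.3·π_1 + 0.36·π_2 + 0.34·π_3
Solving with the normalization constraint gives π = (0.4002, 0.3306, 0.2692).
So the stationary probability of Product is 0.2692.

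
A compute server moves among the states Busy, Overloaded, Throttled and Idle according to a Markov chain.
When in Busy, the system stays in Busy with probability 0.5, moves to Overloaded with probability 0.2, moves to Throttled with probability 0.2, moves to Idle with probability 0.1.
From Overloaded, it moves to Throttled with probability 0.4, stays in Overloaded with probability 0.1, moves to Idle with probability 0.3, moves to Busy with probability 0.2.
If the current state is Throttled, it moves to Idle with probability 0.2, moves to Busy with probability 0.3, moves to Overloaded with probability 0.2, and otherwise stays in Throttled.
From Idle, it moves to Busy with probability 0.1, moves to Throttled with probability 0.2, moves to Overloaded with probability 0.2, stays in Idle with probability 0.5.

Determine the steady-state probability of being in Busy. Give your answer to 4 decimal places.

0.2845

Let the stationary distribution be π with π = πP and π_1 + π_2 + π_3 + π_4 = 1.
π_1 = 0.5·π_1 + 0.2·π_2 + 0.3·π_3 + 0.1·π_4
π_2 = 0.2·π_1 + 0.1·π_2 + 0.2·π_3 + 0.2·π_4
π_3 = 0.2·π_1 + 0.4·π_2 + 0.3·π_3 + 0.2·π_4
Solving with the normalization constraint gives π = (0.2845, 0.1818, 0.2626, 0.2710).
So the stationary probability of Busy is 0.2845.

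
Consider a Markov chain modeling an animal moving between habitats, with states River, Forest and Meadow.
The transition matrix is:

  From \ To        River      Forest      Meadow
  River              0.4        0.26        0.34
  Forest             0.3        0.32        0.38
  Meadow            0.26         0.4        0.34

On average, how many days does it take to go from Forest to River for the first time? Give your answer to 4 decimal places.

3.5040

Let t(s) be the expected number of days to first reach River from state s, with t(River) = 0. Conditioning on the first day:
t(Forest) = 1 + 0.32·t(Forest) + 0.38·t(Meadow)
t(Meadow) = 1 + 0.4·t(Forest) + 0.34·t(Meadow)
Solving: t(Forest) = 3.5040, t(Meadow) = 3.6388.
Expected days from Forest to River: 3.5040.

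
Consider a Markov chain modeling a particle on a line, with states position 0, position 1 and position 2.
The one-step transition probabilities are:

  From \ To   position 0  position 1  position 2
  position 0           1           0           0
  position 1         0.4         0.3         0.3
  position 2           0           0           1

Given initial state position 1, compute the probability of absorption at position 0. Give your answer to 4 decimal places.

0.5714

Let h(s) be the probability of absorption at position 0 starting from transient state s. Then h(position 0) = 1 and h(position 2) = 0. By first-step analysis:
h(position 1) = 0.4·1 + 0.3·h(position 1) + 0.3·0
Solving: h(position 1) = 0.5714.
Starting from position 1, the probability is 0.5714.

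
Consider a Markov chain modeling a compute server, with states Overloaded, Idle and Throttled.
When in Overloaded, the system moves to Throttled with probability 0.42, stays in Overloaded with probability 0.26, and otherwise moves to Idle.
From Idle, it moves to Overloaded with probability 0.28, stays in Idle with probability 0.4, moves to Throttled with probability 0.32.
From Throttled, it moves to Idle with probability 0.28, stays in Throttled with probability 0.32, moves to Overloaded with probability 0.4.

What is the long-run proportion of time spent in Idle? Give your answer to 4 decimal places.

0.3325

Let the stationary distribution be π with π = πP and π_1 + π_2 + π_3 = 1.
π_1 = 0.26·π_1 + 0.28·π_2 + 0.4·π_3
π_2 = 0.32·π_1 + 0.4·π_2 + 0.28·π_3
Solving with the normalization constraint gives π = (0.3159, 0.3325, 0.3516).
So the stationary probability of Idle is 0.3325.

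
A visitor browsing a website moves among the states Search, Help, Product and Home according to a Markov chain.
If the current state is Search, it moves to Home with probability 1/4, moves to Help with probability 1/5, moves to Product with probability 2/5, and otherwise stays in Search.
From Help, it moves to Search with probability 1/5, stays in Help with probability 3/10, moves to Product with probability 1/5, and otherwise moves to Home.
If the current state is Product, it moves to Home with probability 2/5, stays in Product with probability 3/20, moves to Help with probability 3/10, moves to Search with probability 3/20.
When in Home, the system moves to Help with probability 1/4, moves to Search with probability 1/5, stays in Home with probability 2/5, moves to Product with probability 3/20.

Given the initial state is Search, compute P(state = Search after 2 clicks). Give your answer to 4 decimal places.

0.1725

Propagate the distribution vector 2 clicks from Search.
After 0 clicks: (1.0000, 0.0000, 0.0000, 0.0000)
After 1 click: (0.1500, 0.2000, 0.4000, 0.2500)
After 2 clicks: (0.1725, 0.2725, 0.1975, 0.3575)
P(in Search after 2 clicks) = 0.1725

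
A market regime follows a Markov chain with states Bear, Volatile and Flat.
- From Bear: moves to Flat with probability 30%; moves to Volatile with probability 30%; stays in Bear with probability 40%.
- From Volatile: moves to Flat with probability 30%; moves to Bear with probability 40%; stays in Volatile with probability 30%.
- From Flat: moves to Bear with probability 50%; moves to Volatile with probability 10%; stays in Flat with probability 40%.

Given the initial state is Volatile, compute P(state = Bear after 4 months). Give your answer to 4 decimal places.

Propagate the distribution vector 4 months from Volatile.
After 0 months: (0.0000, 1.0000, 0.0000)
After 1 month: (0.4000, 0.3000, 0.3000)
After 2 months: (0.4300, 0.2400, 0.3300)
After 3 months: (0.4330, 0.2340, 0.3330)
After 4 months: (0.4333, 0.2334, 0.3333)
P(in Bear after 4 months) = 0.4333

0.4333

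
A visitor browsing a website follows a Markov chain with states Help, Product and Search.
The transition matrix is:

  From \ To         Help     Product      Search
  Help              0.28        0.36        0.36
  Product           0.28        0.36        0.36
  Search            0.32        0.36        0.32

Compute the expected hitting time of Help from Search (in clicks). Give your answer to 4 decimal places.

Let t(s) be the expected number of clicks to first reach Help from state s, with t(Help) = 0. Conditioning on the first click:
t(Product) = 1 + 0.36·t(Product) + 0.36·t(Search)
t(Search) = 1 + 0.36·t(Product) + 0.32·t(Search)
Solving: t(Product) = 3.4031, t(Search) = 3.2723.
Expected clicks from Search to Help: 3.2723.

3.2723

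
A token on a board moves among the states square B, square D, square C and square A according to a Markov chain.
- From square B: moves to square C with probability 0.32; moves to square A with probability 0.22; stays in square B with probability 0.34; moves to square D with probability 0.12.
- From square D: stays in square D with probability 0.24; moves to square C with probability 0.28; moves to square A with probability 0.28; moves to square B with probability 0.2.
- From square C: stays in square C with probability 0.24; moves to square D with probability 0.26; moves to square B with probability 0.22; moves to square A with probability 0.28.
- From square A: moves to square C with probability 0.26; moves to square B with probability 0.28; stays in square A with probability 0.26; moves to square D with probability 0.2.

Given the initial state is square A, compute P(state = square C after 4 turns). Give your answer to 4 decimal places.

Propagate the distribution vector 4 turns from square A.
After 0 turns: (0.0000, 0.0000, 0.0000, 1.0000)
After 1 turn: (0.2800, 0.2000, 0.2600, 0.2600)
After 2 turns: (0.2652, 0.2012, 0.2756, 0.2580)
After 3 turns: (0.2633, 0.2034, 0.2744, 0.2589)
After 4 turns: (0.2631, 0.2035, 0.2744, 0.2590)
P(in square C after 4 turns) = 0.2744

0.2744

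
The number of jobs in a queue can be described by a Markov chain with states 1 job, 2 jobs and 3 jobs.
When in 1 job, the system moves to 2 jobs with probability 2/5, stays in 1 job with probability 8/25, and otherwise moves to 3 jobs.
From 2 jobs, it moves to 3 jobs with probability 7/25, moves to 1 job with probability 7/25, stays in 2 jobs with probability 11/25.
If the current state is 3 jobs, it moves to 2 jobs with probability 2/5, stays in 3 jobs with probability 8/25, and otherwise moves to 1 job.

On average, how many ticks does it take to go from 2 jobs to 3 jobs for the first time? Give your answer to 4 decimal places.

Let t(s) be the expected number of ticks to first reach 3 jobs from state s, with t(3 jobs) = 0. Conditioning on the first tick:
t(1 job) = 1 + 0.32·t(1 job) + 0.4·t(2 jobs)
t(2 jobs) = 1 + 0.28·t(1 job) + 0.44·t(2 jobs)
Solving: t(1 job) = 3.5714, t(2 jobs) = 3.5714.
Expected ticks from 2 jobs to 3 jobs: 3.5714.

3.5714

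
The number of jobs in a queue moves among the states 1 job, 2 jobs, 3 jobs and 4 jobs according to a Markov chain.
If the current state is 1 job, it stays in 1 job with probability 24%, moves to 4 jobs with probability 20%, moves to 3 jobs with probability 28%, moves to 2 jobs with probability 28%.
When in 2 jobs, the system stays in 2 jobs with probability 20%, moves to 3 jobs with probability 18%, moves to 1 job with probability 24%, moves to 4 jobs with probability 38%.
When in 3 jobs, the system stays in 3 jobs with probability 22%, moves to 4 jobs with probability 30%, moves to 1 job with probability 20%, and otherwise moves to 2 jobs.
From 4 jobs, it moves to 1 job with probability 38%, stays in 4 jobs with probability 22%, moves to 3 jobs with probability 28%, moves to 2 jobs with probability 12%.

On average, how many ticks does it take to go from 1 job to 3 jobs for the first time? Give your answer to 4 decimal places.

Let t(s) be the expected number of ticks to first reach 3 jobs from state s, with t(3 jobs) = 0. Conditioning on the first tick:
t(1 job) = 1 + 0.24·t(1 job) + 0.28·t(2 jobs) + 0.2·t(4 jobs)
t(2 jobs) = 1 + 0.24·t(1 job) + 0.2·t(2 jobs) + 0.38·t(4 jobs)
t(4 jobs) = 1 + 0.38·t(1 job) + 0.12·t(2 jobs) + 0.22·t(4 jobs)
Solving: t(1 job) = 3.8804, t(2 jobs) = 4.2302, t(4 jobs) = 3.8233.
Expected ticks from 1 job to 3 jobs: 3.8804.

3.8804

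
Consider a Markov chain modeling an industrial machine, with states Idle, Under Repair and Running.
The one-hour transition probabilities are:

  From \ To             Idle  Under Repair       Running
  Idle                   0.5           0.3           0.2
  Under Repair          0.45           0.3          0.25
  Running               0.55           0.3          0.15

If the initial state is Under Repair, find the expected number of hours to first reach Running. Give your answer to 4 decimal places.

4.4186

Let t(s) be the expected number of hours to first reach Running from state s, with t(Running) = 0. Conditioning on the first hour:
t(Idle) = 1 + 0.5·t(Idle) + 0.3·t(Under Repair)
t(Under Repair) = 1 + 0.45·t(Idle) + 0.3·t(Under Repair)
Solving: t(Idle) = 4.6512, t(Under Repair) = 4.4186.
Expected hours from Under Repair to Running: 4.4186.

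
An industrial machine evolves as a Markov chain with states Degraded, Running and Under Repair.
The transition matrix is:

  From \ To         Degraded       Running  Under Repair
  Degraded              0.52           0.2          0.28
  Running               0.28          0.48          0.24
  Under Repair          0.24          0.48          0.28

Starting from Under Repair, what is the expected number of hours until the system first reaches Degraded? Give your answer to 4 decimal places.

3.8580

Let t(s) be the expected number of hours to first reach Degraded from state s, with t(Degraded) = 0. Conditioning on the first hour:
t(Running) = 1 + 0.48·t(Running) + 0.24·t(Under Repair)
t(Under Repair) = 1 + 0.48·t(Running) + 0.28·t(Under Repair)
Solving: t(Running) = 3.7037, t(Under Repair) = 3.8580.
Expected hours from Under Repair to Degraded: 3.8580.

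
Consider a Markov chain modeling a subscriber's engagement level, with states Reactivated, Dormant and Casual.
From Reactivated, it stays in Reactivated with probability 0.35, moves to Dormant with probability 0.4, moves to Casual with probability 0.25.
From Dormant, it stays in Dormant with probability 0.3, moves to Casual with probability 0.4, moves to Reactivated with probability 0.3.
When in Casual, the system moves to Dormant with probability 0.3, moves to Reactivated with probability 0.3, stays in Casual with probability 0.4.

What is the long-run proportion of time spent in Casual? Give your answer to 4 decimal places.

Let the stationary distribution be π with π = πP and π_1 + π_2 + π_3 = 1.
π_1 = 0.35·π_1 + 0.3·π_2 + 0.3·π_3
π_2 = 0.4·π_1 + 0.3·π_2 + 0.3·π_3
Solving with the normalization constraint gives π = (0.3158, 0.3316, 0.3526).
So the stationary probability of Casual is 0.3526.

0.3526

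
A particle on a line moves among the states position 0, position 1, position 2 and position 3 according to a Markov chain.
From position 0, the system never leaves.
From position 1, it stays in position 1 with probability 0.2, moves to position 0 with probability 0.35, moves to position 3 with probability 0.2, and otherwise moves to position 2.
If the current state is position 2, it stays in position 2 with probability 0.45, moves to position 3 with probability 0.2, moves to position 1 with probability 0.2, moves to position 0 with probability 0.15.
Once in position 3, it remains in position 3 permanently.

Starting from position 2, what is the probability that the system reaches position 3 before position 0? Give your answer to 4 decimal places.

Let h(s) be the probability of absorption at position 3 starting from transient state s. Then h(position 3) = 1 and h(position 0) = 0. By first-step analysis:
h(position 1) = 0.35·0 + 0.2·h(position 1) + 0.25·h(position 2) + 0.2·1
h(position 2) = 0.15·0 + 0.2·h(position 1) + 0.45·h(position 2) + 0.2·1
Solving: h(position 1) = 0.4103, h(position 2) = 0.5128.
Starting from position 2, the probability is 0.5128.

0.5128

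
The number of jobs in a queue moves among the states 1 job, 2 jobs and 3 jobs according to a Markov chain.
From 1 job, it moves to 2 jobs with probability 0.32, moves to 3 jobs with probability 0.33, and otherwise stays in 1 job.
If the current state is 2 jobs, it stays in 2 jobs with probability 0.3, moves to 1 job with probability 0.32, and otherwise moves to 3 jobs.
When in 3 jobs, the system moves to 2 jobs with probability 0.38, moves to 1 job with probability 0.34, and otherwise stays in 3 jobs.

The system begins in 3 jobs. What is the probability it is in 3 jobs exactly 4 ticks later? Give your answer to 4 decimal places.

Propagate the distribution vector 4 ticks from 3 jobs.
After 0 ticks: (0.0000, 0.0000, 1.0000)
After 1 tick: (0.3400, 0.3800, 0.2800)
After 2 ticks: (0.3358, 0.3292, 0.3350)
After 3 ticks: (0.3368, 0.3335, 0.3297)
After 4 ticks: (0.3367, 0.3331, 0.3302)
P(in 3 jobs after 4 ticks) = 0.3302

0.3302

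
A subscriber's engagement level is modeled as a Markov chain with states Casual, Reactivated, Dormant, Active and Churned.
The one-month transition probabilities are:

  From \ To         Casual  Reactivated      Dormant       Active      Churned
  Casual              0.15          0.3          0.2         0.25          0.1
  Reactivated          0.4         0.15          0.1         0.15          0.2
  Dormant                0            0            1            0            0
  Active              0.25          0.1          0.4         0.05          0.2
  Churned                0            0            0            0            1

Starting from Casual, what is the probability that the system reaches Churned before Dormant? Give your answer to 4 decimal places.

Let h(s) be the probability of absorption at Churned starting from transient state s. Then h(Churned) = 1 and h(Dormant) = 0. By first-step analysis:
h(Casual) = 0.15·h(Casual) + 0.3·h(Reactivated) + 0.2·0 + 0.25·h(Active) + 0.1·1
h(Reactivated) = 0.4·h(Casual) + 0.15·h(Reactivated) + 0.1·0 + 0.15·h(Active) + 0.2·1
h(Active) = 0.25·h(Casual) + 0.1·h(Reactivated) + 0.4·0 + 0.05·h(Active) + 0.2·1
Solving: h(Casual) = 0.3972, h(Reactivated) = 0.4869, h(Active) = 0.3663.
Starting from Casual, the probability is 0.3972.

0.3972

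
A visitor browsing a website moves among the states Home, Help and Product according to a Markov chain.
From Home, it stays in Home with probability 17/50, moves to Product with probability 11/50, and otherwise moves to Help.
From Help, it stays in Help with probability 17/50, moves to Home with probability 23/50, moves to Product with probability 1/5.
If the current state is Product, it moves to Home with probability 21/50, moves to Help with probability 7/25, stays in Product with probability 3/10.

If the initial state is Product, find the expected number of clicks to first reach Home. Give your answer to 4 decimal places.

Let t(s) be the expected number of clicks to first reach Home from state s, with t(Home) = 0. Conditioning on the first click:
t(Help) = 1 + 0.34·t(Help) + 0.2·t(Product)
t(Product) = 1 + 0.28·t(Help) + 0.3·t(Product)
Solving: t(Help) = 2.2167, t(Product) = 2.3153.
Expected clicks from Product to Home: 2.3153.

2.3153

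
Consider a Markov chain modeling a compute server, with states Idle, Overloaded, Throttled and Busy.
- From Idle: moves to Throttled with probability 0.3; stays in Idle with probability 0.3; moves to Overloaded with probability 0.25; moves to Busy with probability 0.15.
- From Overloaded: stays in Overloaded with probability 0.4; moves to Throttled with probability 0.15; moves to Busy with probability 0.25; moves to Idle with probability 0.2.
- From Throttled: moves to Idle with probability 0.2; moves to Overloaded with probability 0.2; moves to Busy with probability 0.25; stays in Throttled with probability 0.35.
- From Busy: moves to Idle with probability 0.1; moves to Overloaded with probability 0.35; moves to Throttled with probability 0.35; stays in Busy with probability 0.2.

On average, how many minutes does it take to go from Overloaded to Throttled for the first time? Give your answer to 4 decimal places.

Let t(s) be the expected number of minutes to first reach Throttled from state s, with t(Throttled) = 0. Conditioning on the first minute:
t(Idle) = 1 + 0.3·t(Idle) + 0.25·t(Overloaded) + 0.15·t(Busy)
t(Overloaded) = 1 + 0.2·t(Idle) + 0.4·t(Overloaded) + 0.25·t(Busy)
t(Busy) = 1 + 0.1·t(Idle) + 0.35·t(Overloaded) + 0.2·t(Busy)
Solving: t(Idle) = 3.8158, t(Overloaded) = 4.4737, t(Busy) = 3.6842.
Expected minutes from Overloaded to Throttled: 4.4737.

4.4737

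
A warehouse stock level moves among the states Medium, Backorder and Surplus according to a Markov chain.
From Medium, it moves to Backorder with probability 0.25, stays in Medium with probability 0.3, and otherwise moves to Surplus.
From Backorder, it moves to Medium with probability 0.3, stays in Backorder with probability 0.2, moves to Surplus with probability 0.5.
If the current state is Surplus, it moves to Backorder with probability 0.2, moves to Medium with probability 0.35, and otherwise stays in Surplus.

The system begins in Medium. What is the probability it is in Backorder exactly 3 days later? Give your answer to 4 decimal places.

0.2161

Propagate the distribution vector 3 days from Medium.
After 0 days: (1.0000, 0.0000, 0.0000)
After 1 day: (0.3000, 0.2500, 0.4500)
After 2 days: (0.3225, 0.2150, 0.4625)
After 3 days: (0.3231, 0.2161, 0.4608)
P(in Backorder after 3 days) = 0.2161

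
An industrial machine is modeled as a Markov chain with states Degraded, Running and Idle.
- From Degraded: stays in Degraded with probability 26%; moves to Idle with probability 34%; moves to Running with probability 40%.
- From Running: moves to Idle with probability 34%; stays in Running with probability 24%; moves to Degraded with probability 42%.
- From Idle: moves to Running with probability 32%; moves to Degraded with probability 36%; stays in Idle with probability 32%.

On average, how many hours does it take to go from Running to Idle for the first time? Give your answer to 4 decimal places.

2.9412

Let t(s) be the expected number of hours to first reach Idle from state s, with t(Idle) = 0. Conditioning on the first hour:
t(Degraded) = 1 + 0.26·t(Degraded) + 0.4·t(Running)
t(Running) = 1 + 0.42·t(Degraded) + 0.24·t(Running)
Solving: t(Degraded) = 2.9412, t(Running) = 2.9412.
Expected hours from Running to Idle: 2.9412.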